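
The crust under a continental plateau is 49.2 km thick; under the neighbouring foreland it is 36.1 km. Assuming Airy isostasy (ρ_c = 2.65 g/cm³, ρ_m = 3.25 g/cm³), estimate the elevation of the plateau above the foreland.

Excess crust Δ = 49.2 km − 36.1 km = 13.1 km, split between elevation h and root r with h + r = Δ.
Airy balance ρ_c h = (ρ_m − ρ_c) r gives r = h ρ_c/(ρ_m − ρ_c), so h (1 + ρ_c/(ρ_m − ρ_c)) = Δ, i.e. h = Δ (ρ_m − ρ_c)/ρ_m.
h = 13.1 km × 0.6/3.25 = 2.42 km.

2.42 km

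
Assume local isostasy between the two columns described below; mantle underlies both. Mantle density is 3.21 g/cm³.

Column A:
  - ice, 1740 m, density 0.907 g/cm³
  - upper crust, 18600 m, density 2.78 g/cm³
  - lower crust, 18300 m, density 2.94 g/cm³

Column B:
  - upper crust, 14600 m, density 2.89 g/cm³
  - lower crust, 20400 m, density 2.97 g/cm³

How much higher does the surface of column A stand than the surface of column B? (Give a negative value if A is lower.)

For any compensation level in the mantle, the mantle terms cancel and isostasy reduces to e = (Σt_A − Σt_B) − (Σ(ρt)_A − Σ(ρt)_B) / ρ_m.
Σt_A = 38640 m; Σt_B = 35000 m; Σ(ρt)_A = 107088.18; Σ(ρt)_B = 102782 (in m·g/cm³).
e = (38640 − 35000) − (107088.18 − 102782) / 3.21 = 2300 m.

2300 m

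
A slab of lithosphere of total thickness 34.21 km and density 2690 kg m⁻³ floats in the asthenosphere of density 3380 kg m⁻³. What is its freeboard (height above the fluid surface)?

Floating equilibrium: submerged depth d = t ρ_obj/ρ_fluid = 34.21 km × 2690/3380 = 27.23 km.
Freeboard = t − d = 34.21 km − 27.23 km = 6.98 km.

6.98 km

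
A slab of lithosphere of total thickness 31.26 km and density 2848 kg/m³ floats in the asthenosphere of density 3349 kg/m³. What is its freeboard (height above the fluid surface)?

4.68 km

Floating equilibrium: submerged depth d = t ρ_obj/ρ_fluid = 31.26 km × 2848/3349 = 26.58 km.
Freeboard = t − d = 31.26 km − 26.58 km = 4.68 km.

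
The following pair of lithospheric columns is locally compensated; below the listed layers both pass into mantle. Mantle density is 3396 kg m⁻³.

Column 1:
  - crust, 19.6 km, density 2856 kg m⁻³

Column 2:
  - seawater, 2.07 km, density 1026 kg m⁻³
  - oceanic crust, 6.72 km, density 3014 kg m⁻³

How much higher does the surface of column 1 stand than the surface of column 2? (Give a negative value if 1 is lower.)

For any compensation level in the mantle, the mantle terms cancel and isostasy reduces to e = (Σt_1 − Σt_2) − (Σ(ρt)_1 − Σ(ρt)_2) / ρ_m.
Σt_1 = 19.6 km; Σt_2 = 8.79 km; Σ(ρt)_1 = 55977.6; Σ(ρt)_2 = 22377.9 (in km·kg m⁻³).
e = (19.6 − 8.79) − (55977.6 − 22377.9) / 3396 = 0.916 km.

0.916 km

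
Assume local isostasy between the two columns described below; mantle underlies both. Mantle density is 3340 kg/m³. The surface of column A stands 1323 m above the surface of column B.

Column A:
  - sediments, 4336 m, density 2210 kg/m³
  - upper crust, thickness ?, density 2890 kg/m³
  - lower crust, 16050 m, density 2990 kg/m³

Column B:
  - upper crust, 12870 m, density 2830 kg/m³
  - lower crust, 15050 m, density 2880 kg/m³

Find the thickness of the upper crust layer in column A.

16400 m

Take the compensation level at the base of the deeper column (depth z_c below the surface of column A) and equate Σ ρ_i t_i down to z_c; mantle fills any gap and the z_c terms cancel.
Column A: 4336×2210 + x×2890 + 16050×2990 + (z_c − 20386 − x)×3340
Column B: 1323×0 + 12870×2830 + 15050×2880 + (z_c − 1323 − 27920)×3340
The z_c×3340 term appears on both sides and cancels. Collect the known terms of each column as K = Σ(ρt)_known − 3340 × (depth of known layers): K_A = 57572060 − 3340×20386 = −10517180; K_B = 79766100 − 3340×(1323 + 27920) = −17905520.
Balance: K_A − x×(3340 − 2890) = K_B, so x = (K_A − K_B)/(3340 − 2890) = 7388340/450 = 16400 m.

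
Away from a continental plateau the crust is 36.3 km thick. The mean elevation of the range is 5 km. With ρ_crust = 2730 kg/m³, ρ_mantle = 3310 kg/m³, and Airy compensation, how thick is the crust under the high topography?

64.8 km

Root depth r = h ρ_c / (ρ_m − ρ_c) = 5 km × 2730 / 580 = 23.53 km.
Total thickness = T + h + r = 36.3 km + 5 km + 23.53 km = 64.8 km.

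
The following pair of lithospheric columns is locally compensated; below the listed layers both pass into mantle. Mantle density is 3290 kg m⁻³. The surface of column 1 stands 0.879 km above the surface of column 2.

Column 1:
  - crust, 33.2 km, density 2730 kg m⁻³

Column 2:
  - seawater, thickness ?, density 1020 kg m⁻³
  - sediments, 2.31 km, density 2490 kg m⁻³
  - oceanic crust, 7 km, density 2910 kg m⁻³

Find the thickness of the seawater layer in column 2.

Take the compensation level at the base of the deeper column (depth z_c below the surface of column 1) and equate Σ ρ_i t_i down to z_c; mantle fills any gap and the z_c terms cancel.
Column 1: 33.2×2730 + (z_c − 33.2)×3290
Column 2: 0.879×0 + x×1020 + 2.31×2490 + 7×2910 + (z_c − 0.879 − 9.31 − x)×3290
The z_c×3290 term appears on both sides and cancels. Collect the known terms of each column as K = Σ(ρt)_known − 3290 × (depth of known layers): K_1 = 90636 − 3290×33.2 = −18592; K_2 = 26121.9 − 3290×(0.879 + 9.31) = −7399.91.
Balance: K_1 = K_2 − x×(3290 − 1020), so x = (K_2 − K_1)/(3290 − 1020) = 11192.1/2270 = 4.93 km.

4.93 km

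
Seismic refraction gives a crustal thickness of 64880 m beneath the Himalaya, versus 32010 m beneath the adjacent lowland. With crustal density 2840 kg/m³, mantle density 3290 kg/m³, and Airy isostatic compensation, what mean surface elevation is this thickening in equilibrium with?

Excess crust Δ = 64880 m − 32010 m = 32870 m, split between elevation h and root r with h + r = Δ.
Airy balance ρ_c h = (ρ_m − ρ_c) r gives r = h ρ_c/(ρ_m − ρ_c), so h (1 + ρ_c/(ρ_m − ρ_c)) = Δ, i.e. h = Δ (ρ_m − ρ_c)/ρ_m.
h = 32870 m × 450/3290 = 4500 m.

4500 m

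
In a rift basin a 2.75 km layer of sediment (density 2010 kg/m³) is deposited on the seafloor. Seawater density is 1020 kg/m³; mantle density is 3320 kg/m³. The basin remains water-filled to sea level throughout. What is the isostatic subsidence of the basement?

Submarine loading: the sediment displaces seawater, and the subsidence is in turn flooded, so s (ρ_m − ρ_w) = t (ρ_sed − ρ_w).
s = 2.75 km × (2010 − 1020) / (3320 − 1020) = 1.18 km.

1.18 km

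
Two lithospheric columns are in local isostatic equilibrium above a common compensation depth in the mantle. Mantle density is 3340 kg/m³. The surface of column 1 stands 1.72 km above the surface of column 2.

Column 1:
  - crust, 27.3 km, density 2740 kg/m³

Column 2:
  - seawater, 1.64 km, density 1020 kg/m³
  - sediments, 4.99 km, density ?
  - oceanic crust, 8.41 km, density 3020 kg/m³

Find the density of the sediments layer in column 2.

2510 kg/m³

Take the compensation level at the base of the deeper column (depth z_c below the surface of column 1) and equate Σ ρ_i t_i down to z_c; mantle fills any gap and the z_c terms cancel.
Column 1: 27.3×2740 + (z_c − 27.3)×3340
Column 2: 1.72×0 + 1.64×1020 + 4.99×ρ + 8.41×3020 + (z_c − 1.72 − 15.04)×3340
The z_c×3340 term appears on both sides and cancels. Collect the known terms of each column as K = Σ(ρt)_known − 3340 × (depth of known layers): K_1 = 74802 − 3340×27.3 = −16380; K_2 = 27071 − 3340×(1.72 + 15.04) = −28907.4.
Balance: K_1 = K_2 + 4.99×ρ, so ρ = (K_1 − K_2)/4.99 = 12527.4/4.99 = 2510 kg/m³.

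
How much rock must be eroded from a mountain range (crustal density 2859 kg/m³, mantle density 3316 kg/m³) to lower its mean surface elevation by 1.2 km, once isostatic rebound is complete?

8.71 km

Net drop Δ = e − u = e − e ρ_c/ρ_m = e (ρ_m − ρ_c)/ρ_m.
e = Δ ρ_m/(ρ_m − ρ_c) = 1.2 km × 3316/457 = 8.71 km.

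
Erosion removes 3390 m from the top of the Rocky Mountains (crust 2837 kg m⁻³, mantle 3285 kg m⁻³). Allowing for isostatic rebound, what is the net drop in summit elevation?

462 m

Rebound u = e ρ_c/ρ_m = 3390 m × 2837/3285 = 2928 m.
Net surface drop = e − u = 3390 m − 2928 m = e (ρ_m − ρ_c)/ρ_m = 462 m.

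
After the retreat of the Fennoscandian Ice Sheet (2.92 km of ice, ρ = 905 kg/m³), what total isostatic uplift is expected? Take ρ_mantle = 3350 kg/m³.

0.789 km

Removing the load lets mantle flow back in; uplift u satisfies ρ_ice t = ρ_m u.
u = t ρ_ice/ρ_m = 2.92 km × 905/3350 = 0.789 km.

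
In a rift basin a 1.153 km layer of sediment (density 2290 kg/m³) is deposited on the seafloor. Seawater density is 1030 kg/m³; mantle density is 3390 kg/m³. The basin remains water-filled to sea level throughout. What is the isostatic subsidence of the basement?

0.616 km

Submarine loading: the sediment displaces seawater, and the subsidence is in turn flooded, so s (ρ_m − ρ_w) = t (ρ_sed − ρ_w).
s = 1.153 km × (2290 − 1030) / (3390 − 1030) = 0.616 km.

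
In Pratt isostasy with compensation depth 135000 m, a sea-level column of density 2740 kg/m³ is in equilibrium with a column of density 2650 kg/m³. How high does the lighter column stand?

ρ_ref D = ρ (D + h) → h = D (ρ_ref − ρ)/ρ.
h = 135000 m × (2740 − 2650)/2650 = 4580 m.

4580 m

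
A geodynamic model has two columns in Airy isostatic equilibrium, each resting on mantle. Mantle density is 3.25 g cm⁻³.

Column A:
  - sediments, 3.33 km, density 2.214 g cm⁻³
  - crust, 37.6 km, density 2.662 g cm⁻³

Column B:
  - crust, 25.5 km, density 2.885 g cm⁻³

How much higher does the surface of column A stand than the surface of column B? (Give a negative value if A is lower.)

5 km

For any compensation level in the mantle, the mantle terms cancel and isostasy reduces to e = (Σt_A − Σt_B) − (Σ(ρt)_A − Σ(ρt)_B) / ρ_m.
Σt_A = 40.93 km; Σt_B = 25.5 km; Σ(ρt)_A = 107.46382; Σ(ρt)_B = 73.5675 (in km·g cm⁻³).
e = (40.93 − 25.5) − (107.46382 − 73.5675) / 3.25 = 5 km.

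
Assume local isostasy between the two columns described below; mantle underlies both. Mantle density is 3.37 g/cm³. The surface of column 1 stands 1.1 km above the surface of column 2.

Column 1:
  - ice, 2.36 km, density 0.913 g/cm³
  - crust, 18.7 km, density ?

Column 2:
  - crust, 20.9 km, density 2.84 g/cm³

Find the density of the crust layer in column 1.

Take the compensation level at the base of the deeper column (depth z_c below the surface of column 1) and equate Σ ρ_i t_i down to z_c; mantle fills any gap and the z_c terms cancel.
Column 1: 2.36×0.913 + 18.7×ρ + (z_c − 21.06)×3.37
Column 2: 1.1×0 + 20.9×2.84 + (z_c − 1.1 − 20.9)×3.37
The z_c×3.37 term appears on both sides and cancels. Collect the known terms of each column as K = Σ(ρt)_known − 3.37 × (depth of known layers): K_1 = 2.15468 − 3.37×21.06 = −68.81752; K_2 = 59.356 − 3.37×(1.1 + 20.9) = −14.784.
Balance: K_1 + 18.7×ρ = K_2, so ρ = (K_2 − K_1)/18.7 = 54.0335/18.7 = 2.89 g/cm³.

2.89 g/cm³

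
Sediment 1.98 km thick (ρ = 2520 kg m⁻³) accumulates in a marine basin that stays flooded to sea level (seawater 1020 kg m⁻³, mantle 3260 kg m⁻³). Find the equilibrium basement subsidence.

1.33 km

Submarine loading: the sediment displaces seawater, and the subsidence is in turn flooded, so s (ρ_m − ρ_w) = t (ρ_sed − ρ_w).
s = 1.98 km × (2520 − 1020) / (3260 − 1020) = 1.33 km.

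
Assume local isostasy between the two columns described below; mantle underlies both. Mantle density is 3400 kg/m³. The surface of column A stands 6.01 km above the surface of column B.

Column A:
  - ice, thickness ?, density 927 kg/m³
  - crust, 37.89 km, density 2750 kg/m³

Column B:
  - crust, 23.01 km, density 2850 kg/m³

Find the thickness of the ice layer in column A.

3.42 km

Take the compensation level at the base of the deeper column (depth z_c below the surface of column A) and equate Σ ρ_i t_i down to z_c; mantle fills any gap and the z_c terms cancel.
Column A: x×927 + 37.89×2750 + (z_c − 37.89 − x)×3400
Column B: 6.01×0 + 23.01×2850 + (z_c − 6.01 − 23.01)×3400
The z_c×3400 term appears on both sides and cancels. Collect the known terms of each column as K = Σ(ρt)_known − 3400 × (depth of known layers): K_A = 104197.5 − 3400×37.89 = −24628.5; K_B = 65578.5 − 3400×(6.01 + 23.01) = −33089.5.
Balance: K_A − x×(3400 − 927) = K_B, so x = (K_A − K_B)/(3400 − 927) = 8461/2473 = 3.42 km.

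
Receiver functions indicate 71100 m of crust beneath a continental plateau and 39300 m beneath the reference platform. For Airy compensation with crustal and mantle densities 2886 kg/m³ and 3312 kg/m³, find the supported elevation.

Excess crust Δ = 71100 m − 39300 m = 31800 m, split between elevation h and root r with h + r = Δ.
Airy balance ρ_c h = (ρ_m − ρ_c) r gives r = h ρ_c/(ρ_m − ρ_c), so h (1 + ρ_c/(ρ_m − ρ_c)) = Δ, i.e. h = Δ (ρ_m − ρ_c)/ρ_m.
h = 31800 m × 426/3312 = 4090 m.

4090 m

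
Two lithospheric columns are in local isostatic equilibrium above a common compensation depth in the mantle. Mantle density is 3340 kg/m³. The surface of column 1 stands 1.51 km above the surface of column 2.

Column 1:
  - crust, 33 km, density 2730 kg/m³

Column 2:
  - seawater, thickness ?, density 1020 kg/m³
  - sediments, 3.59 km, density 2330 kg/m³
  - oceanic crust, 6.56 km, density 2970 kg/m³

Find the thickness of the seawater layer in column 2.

3.89 km

Take the compensation level at the base of the deeper column (depth z_c below the surface of column 1) and equate Σ ρ_i t_i down to z_c; mantle fills any gap and the z_c terms cancel.
Column 1: 33×2730 + (z_c − 33)×3340
Column 2: 1.51×0 + x×1020 + 3.59×2330 + 6.56×2970 + (z_c − 1.51 − 10.15 − x)×3340
The z_c×3340 term appears on both sides and cancels. Collect the known terms of each column as K = Σ(ρt)_known − 3340 × (depth of known layers): K_1 = 90090 − 3340×33 = −20130; K_2 = 27847.9 − 3340×(1.51 + 10.15) = −11096.5.
Balance: K_1 = K_2 − x×(3340 − 1020), so x = (K_2 − K_1)/(3340 − 1020) = 9033.5/2320 = 3.89 km.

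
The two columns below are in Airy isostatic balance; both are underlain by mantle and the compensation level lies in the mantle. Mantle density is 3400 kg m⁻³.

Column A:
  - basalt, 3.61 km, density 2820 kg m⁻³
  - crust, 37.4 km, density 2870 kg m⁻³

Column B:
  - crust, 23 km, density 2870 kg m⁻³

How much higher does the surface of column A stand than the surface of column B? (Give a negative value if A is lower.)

2.86 km

For any compensation level in the mantle, the mantle terms cancel and isostasy reduces to e = (Σt_A − Σt_B) − (Σ(ρt)_A − Σ(ρt)_B) / ρ_m.
Σt_A = 41.01 km; Σt_B = 23 km; Σ(ρt)_A = 117518.2; Σ(ρt)_B = 66010 (in km·kg m⁻³).
e = (41.01 − 23) − (117518.2 − 66010) / 3400 = 2.86 km.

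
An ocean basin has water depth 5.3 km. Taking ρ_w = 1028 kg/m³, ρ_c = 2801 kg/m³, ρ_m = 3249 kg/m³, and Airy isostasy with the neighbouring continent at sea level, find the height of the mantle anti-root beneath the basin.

21 km

In Airy isostatic equilibrium: replacing crust with seawater at the top is compensated by replacing crust with mantle at the base: d (ρ_c − ρ_w) = a (ρ_m − ρ_c).
a = d (ρ_c − ρ_w)/(ρ_m − ρ_c) = 5.3 km × 1773/448 = 21 km.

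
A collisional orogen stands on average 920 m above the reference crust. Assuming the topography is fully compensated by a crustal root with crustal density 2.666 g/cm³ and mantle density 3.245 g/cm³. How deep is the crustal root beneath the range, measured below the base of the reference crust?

Isostatic balance requires: the weight of the topography is balanced by the buoyancy of the root, ρ_c h = (ρ_m − ρ_c) r.
r = h · ρ_c / (ρ_m − ρ_c) = 920 m × 2.666 / (3.245 − 2.666) = 4240 m.

4240 m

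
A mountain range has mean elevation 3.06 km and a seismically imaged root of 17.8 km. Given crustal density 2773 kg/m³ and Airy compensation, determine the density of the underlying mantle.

3250 kg/m³

Airy balance: ρ_c h = (ρ_m − ρ_c) r → ρ_m = ρ_c (1 + h/r).
ρ_m = 2773 × (1 + 3.06 km/17.8 km) = 3250 kg/m³.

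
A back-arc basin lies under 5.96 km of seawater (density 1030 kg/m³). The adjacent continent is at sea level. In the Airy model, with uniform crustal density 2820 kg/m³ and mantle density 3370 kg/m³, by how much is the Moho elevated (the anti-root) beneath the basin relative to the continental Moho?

19.4 km

For local isostatic compensation: replacing crust with seawater at the top is compensated by replacing crust with mantle at the base: d (ρ_c − ρ_w) = a (ρ_m − ρ_c).
a = d (ρ_c − ρ_w)/(ρ_m − ρ_c) = 5.96 km × 1790/550 = 19.4 km.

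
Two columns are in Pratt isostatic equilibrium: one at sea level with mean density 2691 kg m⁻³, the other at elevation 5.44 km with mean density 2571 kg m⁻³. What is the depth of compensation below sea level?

117 km

ρ_ref D = ρ (D + h) → D (ρ_ref − ρ) = ρ h.
D = ρ h/(ρ_ref − ρ) = 2571 × 5.44 km/(2691 − 2571) = 117 km.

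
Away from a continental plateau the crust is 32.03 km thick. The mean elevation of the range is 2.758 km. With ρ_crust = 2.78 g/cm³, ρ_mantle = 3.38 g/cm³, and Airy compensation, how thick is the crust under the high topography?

Root depth r = h ρ_c / (ρ_m − ρ_c) = 2.758 km × 2.78 / 0.6 = 12.78 km.
Total thickness = T + h + r = 32.03 km + 2.758 km + 12.78 km = 47.6 km.

47.6 km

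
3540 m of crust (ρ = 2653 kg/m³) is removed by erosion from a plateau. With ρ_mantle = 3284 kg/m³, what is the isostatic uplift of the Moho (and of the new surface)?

2860 m

Unloading: uplift u = e ρ_c/ρ_m = 3540 m × 2653/3284 = 2860 m.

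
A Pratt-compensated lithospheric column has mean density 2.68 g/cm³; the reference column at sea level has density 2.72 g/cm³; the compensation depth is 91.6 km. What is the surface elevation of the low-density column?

1.37 km

ρ_ref D = ρ (D + h) → h = D (ρ_ref − ρ)/ρ.
h = 91.6 km × (2.72 − 2.68)/2.68 = 1.37 km.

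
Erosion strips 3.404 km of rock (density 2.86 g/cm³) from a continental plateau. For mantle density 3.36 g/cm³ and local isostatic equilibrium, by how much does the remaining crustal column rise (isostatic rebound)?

2.9 km

Unloading: uplift u = e ρ_c/ρ_m = 3.404 km × 2.86/3.36 = 2.9 km.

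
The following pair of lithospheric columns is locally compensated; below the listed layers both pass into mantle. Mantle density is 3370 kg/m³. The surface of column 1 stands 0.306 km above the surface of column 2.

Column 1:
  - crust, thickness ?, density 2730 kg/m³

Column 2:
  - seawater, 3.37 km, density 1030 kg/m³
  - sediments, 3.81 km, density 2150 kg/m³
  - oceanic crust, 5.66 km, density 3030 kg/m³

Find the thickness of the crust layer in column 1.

Take the compensation level at the base of the deeper column (depth z_c below the surface of column 1) and equate Σ ρ_i t_i down to z_c; mantle fills any gap and the z_c terms cancel.
Column 1: x×2730 + (z_c − 0 − x)×3370
Column 2: 0.306×0 + 3.37×1030 + 3.81×2150 + 5.66×3030 + (z_c − 0.306 − 12.84)×3370
The z_c×3370 term appears on both sides and cancels. Collect the known terms of each column as K = Σ(ρt)_known − 3370 × (depth of known layers): K_1 = 0 − 3370×0 = 0; K_2 = 28812.4 − 3370×(0.306 + 12.84) = −15489.62.
Balance: K_1 − x×(3370 − 2730) = K_2, so x = (K_1 − K_2)/(3370 − 2730) = 15489.6/640 = 24.2 km.

24.2 km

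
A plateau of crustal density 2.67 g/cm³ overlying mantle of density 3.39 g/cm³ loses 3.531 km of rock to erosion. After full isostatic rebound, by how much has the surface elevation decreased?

Rebound u = e ρ_c/ρ_m = 3.531 km × 2.67/3.39 = 2.781 km.
Net surface drop = e − u = 3.531 km − 2.781 km = e (ρ_m − ρ_c)/ρ_m = 0.75 km.

0.75 km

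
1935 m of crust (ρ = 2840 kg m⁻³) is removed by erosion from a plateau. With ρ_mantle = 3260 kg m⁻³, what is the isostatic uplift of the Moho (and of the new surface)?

1690 m

Unloading: uplift u = e ρ_c/ρ_m = 1935 m × 2840/3260 = 1690 m.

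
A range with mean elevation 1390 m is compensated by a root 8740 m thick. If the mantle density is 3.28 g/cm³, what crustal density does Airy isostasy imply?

2.83 g/cm³

ρ_c h = (ρ_m − ρ_c) r → ρ_c (h + r) = ρ_m r → ρ_c = ρ_m r / (h + r).
ρ_c = 3.28 × 8740 m / (1390 m + 8740 m) = 2.83 g/cm³.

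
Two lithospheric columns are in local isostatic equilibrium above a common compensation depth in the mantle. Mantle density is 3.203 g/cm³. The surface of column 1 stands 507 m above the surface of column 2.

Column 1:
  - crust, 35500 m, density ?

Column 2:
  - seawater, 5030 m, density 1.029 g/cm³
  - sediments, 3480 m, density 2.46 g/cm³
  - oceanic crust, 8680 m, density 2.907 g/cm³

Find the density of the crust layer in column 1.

Take the compensation level at the base of the deeper column (depth z_c below the surface of column 1) and equate Σ ρ_i t_i down to z_c; mantle fills any gap and the z_c terms cancel.
Column 1: 35500×ρ + (z_c − 35500)×3.203
Column 2: 507×0 + 5030×1.029 + 3480×2.46 + 8680×2.907 + (z_c − 507 − 17190)×3.203
The z_c×3.203 term appears on both sides and cancels. Collect the known terms of each column as K = Σ(ρt)_known − 3.203 × (depth of known layers): K_1 = 0 − 3.203×35500 = −113706.5; K_2 = 38969.43 − 3.203×(507 + 17190) = −17714.061.
Balance: K_1 + 35500×ρ = K_2, so ρ = (K_2 − K_1)/35500 = 95992.4/35500 = 2.7 g/cm³.

2.7 g/cm³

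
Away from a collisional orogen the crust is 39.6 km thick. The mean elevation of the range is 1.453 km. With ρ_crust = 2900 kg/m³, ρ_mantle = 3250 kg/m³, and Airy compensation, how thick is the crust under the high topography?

Root depth r = h ρ_c / (ρ_m − ρ_c) = 1.453 km × 2900 / 350 = 12.04 km.
Total thickness = T + h + r = 39.6 km + 1.453 km + 12.04 km = 53.1 km.

53.1 km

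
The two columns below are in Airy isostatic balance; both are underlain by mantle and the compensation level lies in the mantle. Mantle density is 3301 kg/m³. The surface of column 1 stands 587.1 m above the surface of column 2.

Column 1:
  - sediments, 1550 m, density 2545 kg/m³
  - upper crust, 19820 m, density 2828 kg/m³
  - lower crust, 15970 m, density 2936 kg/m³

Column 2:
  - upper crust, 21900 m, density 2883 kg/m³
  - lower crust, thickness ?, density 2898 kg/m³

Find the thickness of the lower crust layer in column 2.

13100 m

Take the compensation level at the base of the deeper column (depth z_c below the surface of column 1) and equate Σ ρ_i t_i down to z_c; mantle fills any gap and the z_c terms cancel.
Column 1: 1550×2545 + 19820×2828 + 15970×2936 + (z_c − 37340)×3301
Column 2: 587.1×0 + 21900×2883 + x×2898 + (z_c − 587.1 − 21900 − x)×3301
The z_c×3301 term appears on both sides and cancels. Collect the known terms of each column as K = Σ(ρt)_known − 3301 × (depth of known layers): K_1 = 106883630 − 3301×37340 = −16375710; K_2 = 63137700 − 3301×(587.1 + 21900) = −11092217.1.
Balance: K_1 = K_2 − x×(3301 − 2898), so x = (K_2 − K_1)/(3301 − 2898) = 5283490/403 = 13100 m.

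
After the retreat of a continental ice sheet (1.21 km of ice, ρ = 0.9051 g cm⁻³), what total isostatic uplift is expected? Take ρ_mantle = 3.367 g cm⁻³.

Removing the load lets mantle flow back in; uplift u satisfies ρ_ice t = ρ_m u.
u = t ρ_ice/ρ_m = 1.21 km × 0.9051/3.367 = 0.325 km.

0.325 km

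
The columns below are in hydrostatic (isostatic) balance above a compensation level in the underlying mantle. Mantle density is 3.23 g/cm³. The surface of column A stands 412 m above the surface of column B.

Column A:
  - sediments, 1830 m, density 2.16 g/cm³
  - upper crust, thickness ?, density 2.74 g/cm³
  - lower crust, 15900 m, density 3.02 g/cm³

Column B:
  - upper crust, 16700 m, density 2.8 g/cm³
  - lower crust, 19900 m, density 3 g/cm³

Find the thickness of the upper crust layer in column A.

15900 m

Take the compensation level at the base of the deeper column (depth z_c below the surface of column A) and equate Σ ρ_i t_i down to z_c; mantle fills any gap and the z_c terms cancel.
Column A: 1830×2.16 + x×2.74 + 15900×3.02 + (z_c − 17730 − x)×3.23
Column B: 412×0 + 16700×2.8 + 19900×3 + (z_c − 412 − 36600)×3.23
The z_c×3.23 term appears on both sides and cancels. Collect the known terms of each column as K = Σ(ρt)_known − 3.23 × (depth of known layers): K_A = 51970.8 − 3.23×17730 = −5297.1; K_B = 106460 − 3.23×(412 + 36600) = −13088.76.
Balance: K_A − x×(3.23 − 2.74) = K_B, so x = (K_A − K_B)/(3.23 − 2.74) = 7791.66/0.49 = 15900 m.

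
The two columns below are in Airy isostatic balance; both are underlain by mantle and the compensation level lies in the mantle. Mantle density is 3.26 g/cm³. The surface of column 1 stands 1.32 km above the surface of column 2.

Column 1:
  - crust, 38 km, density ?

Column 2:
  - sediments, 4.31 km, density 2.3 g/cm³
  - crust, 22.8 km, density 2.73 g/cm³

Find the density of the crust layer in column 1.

Take the compensation level at the base of the deeper column (depth z_c below the surface of column 1) and equate Σ ρ_i t_i down to z_c; mantle fills any gap and the z_c terms cancel.
Column 1: 38×ρ + (z_c − 38)×3.26
Column 2: 1.32×0 + 4.31×2.3 + 22.8×2.73 + (z_c − 1.32 − 27.11)×3.26
The z_c×3.26 term appears on both sides and cancels. Collect the known terms of each column as K = Σ(ρt)_known − 3.26 × (depth of known layers): K_1 = 0 − 3.26×38 = −123.88; K_2 = 72.157 − 3.26×(1.32 + 27.11) = −20.5248.
Balance: K_1 + 38×ρ = K_2, so ρ = (K_2 − K_1)/38 = 103.355/38 = 2.72 g/cm³.

2.72 g/cm³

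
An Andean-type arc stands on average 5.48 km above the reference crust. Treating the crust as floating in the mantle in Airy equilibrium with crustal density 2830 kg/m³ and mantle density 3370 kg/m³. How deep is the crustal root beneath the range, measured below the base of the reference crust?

28.7 km

Equating mass per unit area of the two columns: the weight of the topography is balanced by the buoyancy of the root, ρ_c h = (ρ_m − ρ_c) r.
r = h · ρ_c / (ρ_m − ρ_c) = 5.48 km × 2830 / (3370 − 2830) = 28.7 km.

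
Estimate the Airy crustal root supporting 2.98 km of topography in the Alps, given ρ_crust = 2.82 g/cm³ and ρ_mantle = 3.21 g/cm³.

21.5 km

In Airy isostatic equilibrium: the weight of the topography is balanced by the buoyancy of the root, ρ_c h = (ρ_m − ρ_c) r.
r = h · ρ_c / (ρ_m − ρ_c) = 2.98 km × 2.82 / (3.21 − 2.82) = 21.5 km.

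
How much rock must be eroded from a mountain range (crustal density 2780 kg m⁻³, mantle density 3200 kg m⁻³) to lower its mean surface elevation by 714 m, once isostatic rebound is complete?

Net drop Δ = e − u = e − e ρ_c/ρ_m = e (ρ_m − ρ_c)/ρ_m.
e = Δ ρ_m/(ρ_m − ρ_c) = 714 m × 3200/420 = 5440 m.

5440 m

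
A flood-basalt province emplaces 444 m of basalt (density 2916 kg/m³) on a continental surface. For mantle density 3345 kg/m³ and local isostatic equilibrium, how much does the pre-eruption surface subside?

387 m

Subaerial loading: s = t ρ_load / ρ_m.
s = 444 m × 2916/3345 = 387 m.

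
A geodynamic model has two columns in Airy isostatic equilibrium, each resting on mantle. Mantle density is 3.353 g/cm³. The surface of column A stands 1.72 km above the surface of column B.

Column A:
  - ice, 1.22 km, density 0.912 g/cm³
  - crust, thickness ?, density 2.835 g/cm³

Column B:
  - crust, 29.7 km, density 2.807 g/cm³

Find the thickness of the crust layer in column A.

36.7 km

Take the compensation level at the base of the deeper column (depth z_c below the surface of column A) and equate Σ ρ_i t_i down to z_c; mantle fills any gap and the z_c terms cancel.
Column A: 1.22×0.912 + x×2.835 + (z_c − 1.22 − x)×3.353
Column B: 1.72×0 + 29.7×2.807 + (z_c − 1.72 − 29.7)×3.353
The z_c×3.353 term appears on both sides and cancels. Collect the known terms of each column as K = Σ(ρt)_known − 3.353 × (depth of known layers): K_A = 1.11264 − 3.353×1.22 = −2.97802; K_B = 83.3679 − 3.353×(1.72 + 29.7) = −21.98336.
Balance: K_A − x×(3.353 − 2.835) = K_B, so x = (K_A − K_B)/(3.353 − 2.835) = 19.0053/0.518 = 36.7 km.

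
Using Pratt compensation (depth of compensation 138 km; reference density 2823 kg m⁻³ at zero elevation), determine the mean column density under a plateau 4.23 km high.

Pratt balance: ρ_ref D = ρ (D + h).
ρ = ρ_ref D/(D + h) = 2823 × 138 km/(138 km + 4.23 km) = 2740 kg m⁻³.

2740 kg m⁻³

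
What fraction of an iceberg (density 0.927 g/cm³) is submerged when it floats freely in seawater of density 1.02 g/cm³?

90.9%

Submerged fraction = ρ_obj/ρ_fluid = 0.927/1.02 = 90.9%.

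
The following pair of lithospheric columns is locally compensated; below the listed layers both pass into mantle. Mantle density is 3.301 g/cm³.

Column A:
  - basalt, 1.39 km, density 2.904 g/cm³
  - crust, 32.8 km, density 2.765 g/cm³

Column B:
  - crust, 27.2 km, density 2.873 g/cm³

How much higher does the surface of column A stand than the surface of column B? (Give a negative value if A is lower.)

1.97 km

For any compensation level in the mantle, the mantle terms cancel and isostasy reduces to e = (Σt_A − Σt_B) − (Σ(ρt)_A − Σ(ρt)_B) / ρ_m.
Σt_A = 34.19 km; Σt_B = 27.2 km; Σ(ρt)_A = 94.72856; Σ(ρt)_B = 78.1456 (in km·g/cm³).
e = (34.19 − 27.2) − (94.72856 − 78.1456) / 3.301 = 1.97 km.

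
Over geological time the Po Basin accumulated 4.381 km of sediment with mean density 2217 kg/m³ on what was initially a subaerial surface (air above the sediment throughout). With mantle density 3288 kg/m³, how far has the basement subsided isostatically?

2.95 km

Subaerial load: s = t ρ_sed / ρ_m = 4.381 km × 2217/3288 = 2.95 km.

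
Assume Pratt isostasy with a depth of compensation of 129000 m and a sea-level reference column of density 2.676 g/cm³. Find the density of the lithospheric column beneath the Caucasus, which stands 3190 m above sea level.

Pratt balance: ρ_ref D = ρ (D + h).
ρ = ρ_ref D/(D + h) = 2.676 × 129000 m/(129000 m + 3190 m) = 2.61 g/cm³.

2.61 g/cm³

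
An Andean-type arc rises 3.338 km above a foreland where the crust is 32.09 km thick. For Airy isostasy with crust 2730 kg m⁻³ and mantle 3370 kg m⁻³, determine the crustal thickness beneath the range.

Root depth r = h ρ_c / (ρ_m − ρ_c) = 3.338 km × 2730 / 640 = 14.24 km.
Total thickness = T + h + r = 32.09 km + 3.338 km + 14.24 km = 49.7 km.

49.7 km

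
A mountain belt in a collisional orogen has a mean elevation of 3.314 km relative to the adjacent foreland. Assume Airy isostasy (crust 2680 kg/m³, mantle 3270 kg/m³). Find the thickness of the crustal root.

In Airy isostatic equilibrium: the weight of the topography is balanced by the buoyancy of the root, ρ_c h = (ρ_m − ρ_c) r.
r = h · ρ_c / (ρ_m − ρ_c) = 3.314 km × 2680 / (3270 − 2680) = 15.1 km.

15.1 km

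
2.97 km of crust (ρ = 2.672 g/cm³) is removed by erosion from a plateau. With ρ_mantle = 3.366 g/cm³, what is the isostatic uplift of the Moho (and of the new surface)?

Unloading: uplift u = e ρ_c/ρ_m = 2.97 km × 2.672/3.366 = 2.36 km.

2.36 km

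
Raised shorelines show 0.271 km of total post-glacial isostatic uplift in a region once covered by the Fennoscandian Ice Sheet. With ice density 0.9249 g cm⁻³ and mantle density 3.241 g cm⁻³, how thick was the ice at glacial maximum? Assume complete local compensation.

0.95 km

u = t ρ_ice/ρ_m → t = u ρ_m/ρ_ice = 0.271 km × 3.241/0.9249 = 0.95 km.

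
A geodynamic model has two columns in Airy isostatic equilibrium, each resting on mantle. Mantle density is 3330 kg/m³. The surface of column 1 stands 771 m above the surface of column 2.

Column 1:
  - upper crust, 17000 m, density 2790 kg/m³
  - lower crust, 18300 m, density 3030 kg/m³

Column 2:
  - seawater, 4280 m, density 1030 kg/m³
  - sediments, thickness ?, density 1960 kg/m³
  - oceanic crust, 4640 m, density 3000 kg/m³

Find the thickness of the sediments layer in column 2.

531 m

Take the compensation level at the base of the deeper column (depth z_c below the surface of column 1) and equate Σ ρ_i t_i down to z_c; mantle fills any gap and the z_c terms cancel.
Column 1: 17000×2790 + 18300×3030 + (z_c − 35300)×3330
Column 2: 771×0 + 4280×1030 + x×1960 + 4640×3000 + (z_c − 771 − 8920 − x)×3330
The z_c×3330 term appears on both sides and cancels. Collect the known terms of each column as K = Σ(ρt)_known − 3330 × (depth of known layers): K_1 = 102879000 − 3330×35300 = −14670000; K_2 = 18328400 − 3330×(771 + 8920) = −13942630.
Balance: K_1 = K_2 − x×(3330 − 1960), so x = (K_2 − K_1)/(3330 − 1960) = 727370/1370 = 531 m.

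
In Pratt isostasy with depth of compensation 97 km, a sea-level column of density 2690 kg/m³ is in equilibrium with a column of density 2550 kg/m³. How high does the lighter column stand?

ρ_ref D = ρ (D + h) → h = D (ρ_ref − ρ)/ρ.
h = 97 km × (2690 − 2550)/2550 = 5.33 km.

5.33 km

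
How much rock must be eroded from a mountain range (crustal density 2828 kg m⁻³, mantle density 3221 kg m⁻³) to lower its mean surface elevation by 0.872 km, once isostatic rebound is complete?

Net drop Δ = e − u = e − e ρ_c/ρ_m = e (ρ_m − ρ_c)/ρ_m.
e = Δ ρ_m/(ρ_m − ρ_c) = 0.872 km × 3221/393 = 7.15 km.

7.15 km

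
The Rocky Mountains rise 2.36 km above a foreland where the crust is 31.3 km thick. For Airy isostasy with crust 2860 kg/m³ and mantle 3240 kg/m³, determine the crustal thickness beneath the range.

51.4 km

Root depth r = h ρ_c / (ρ_m − ρ_c) = 2.36 km × 2860 / 380 = 17.76 km.
Total thickness = T + h + r = 31.3 km + 2.36 km + 17.76 km = 51.4 km.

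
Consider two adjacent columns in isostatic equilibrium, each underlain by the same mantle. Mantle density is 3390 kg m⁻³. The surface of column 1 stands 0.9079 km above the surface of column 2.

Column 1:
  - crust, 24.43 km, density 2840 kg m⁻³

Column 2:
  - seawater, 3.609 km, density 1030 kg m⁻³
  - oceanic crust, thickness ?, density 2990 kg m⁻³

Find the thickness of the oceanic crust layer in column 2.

4.6 km

Take the compensation level at the base of the deeper column (depth z_c below the surface of column 1) and equate Σ ρ_i t_i down to z_c; mantle fills any gap and the z_c terms cancel.
Column 1: 24.43×2840 + (z_c − 24.43)×3390
Column 2: 0.9079×0 + 3.609×1030 + x×2990 + (z_c − 0.9079 − 3.609 − x)×3390
The z_c×3390 term appears on both sides and cancels. Collect the known terms of each column as K = Σ(ρt)_known − 3390 × (depth of known layers): K_1 = 69381.2 − 3390×24.43 = −13436.5; K_2 = 3717.27 − 3390×(0.9079 + 3.609) = −11595.021.
Balance: K_1 = K_2 − x×(3390 − 2990), so x = (K_2 − K_1)/(3390 − 2990) = 1841.48/400 = 4.6 km.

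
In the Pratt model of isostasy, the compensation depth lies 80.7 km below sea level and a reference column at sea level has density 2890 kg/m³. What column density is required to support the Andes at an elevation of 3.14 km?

2780 kg/m³

Pratt balance: ρ_ref D = ρ (D + h).
ρ = ρ_ref D/(D + h) = 2890 × 80.7 km/(80.7 km + 3.14 km) = 2780 kg/m³.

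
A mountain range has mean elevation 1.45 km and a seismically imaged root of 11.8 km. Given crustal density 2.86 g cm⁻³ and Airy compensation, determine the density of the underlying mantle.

3.21 g cm⁻³

Airy balance: ρ_c h = (ρ_m − ρ_c) r → ρ_m = ρ_c (1 + h/r).
ρ_m = 2.86 × (1 + 1.45 km/11.8 km) = 3.21 g cm⁻³.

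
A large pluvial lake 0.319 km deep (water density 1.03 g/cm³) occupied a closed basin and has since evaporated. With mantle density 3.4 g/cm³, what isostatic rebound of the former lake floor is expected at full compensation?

0.0966 km

u = d ρ_w/ρ_m = 0.319 km × 1.03/3.4 = 0.0966 km.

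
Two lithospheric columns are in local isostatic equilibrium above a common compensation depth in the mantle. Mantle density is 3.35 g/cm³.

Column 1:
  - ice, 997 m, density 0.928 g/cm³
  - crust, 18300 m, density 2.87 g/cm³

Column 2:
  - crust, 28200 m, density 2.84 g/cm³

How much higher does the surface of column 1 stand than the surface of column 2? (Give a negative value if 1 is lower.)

−950 m

For any compensation level in the mantle, the mantle terms cancel and isostasy reduces to e = (Σt_1 − Σt_2) − (Σ(ρt)_1 − Σ(ρt)_2) / ρ_m.
Σt_1 = 19297 m; Σt_2 = 28200 m; Σ(ρt)_1 = 53446.216; Σ(ρt)_2 = 80088 (in m·g/cm³).
e = (19297 − 28200) − (53446.216 − 80088) / 3.35 = −950 m.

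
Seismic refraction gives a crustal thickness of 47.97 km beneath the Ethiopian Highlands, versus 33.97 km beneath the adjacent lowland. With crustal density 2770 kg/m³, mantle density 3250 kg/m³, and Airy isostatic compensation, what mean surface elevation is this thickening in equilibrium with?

2.07 km

Excess crust Δ = 47.97 km − 33.97 km = 14 km, split between elevation h and root r with h + r = Δ.
Airy balance ρ_c h = (ρ_m − ρ_c) r gives r = h ρ_c/(ρ_m − ρ_c), so h (1 + ρ_c/(ρ_m − ρ_c)) = Δ, i.e. h = Δ (ρ_m − ρ_c)/ρ_m.
h = 14 km × 480/3250 = 2.07 km.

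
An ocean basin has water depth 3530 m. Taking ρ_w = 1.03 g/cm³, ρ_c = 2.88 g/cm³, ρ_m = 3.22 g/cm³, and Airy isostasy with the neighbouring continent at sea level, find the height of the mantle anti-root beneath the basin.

19200 m

Balancing pressure at the compensation depth: replacing crust with seawater at the top is compensated by replacing crust with mantle at the base: d (ρ_c − ρ_w) = a (ρ_m − ρ_c).
a = d (ρ_c − ρ_w)/(ρ_m − ρ_c) = 3530 m × 1.85/0.34 = 19200 m.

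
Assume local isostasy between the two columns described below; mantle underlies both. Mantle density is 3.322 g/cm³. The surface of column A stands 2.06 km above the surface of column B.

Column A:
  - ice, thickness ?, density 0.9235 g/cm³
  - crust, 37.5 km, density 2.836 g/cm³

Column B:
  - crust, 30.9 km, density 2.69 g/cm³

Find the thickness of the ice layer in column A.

3.4 km

Take the compensation level at the base of the deeper column (depth z_c below the surface of column A) and equate Σ ρ_i t_i down to z_c; mantle fills any gap and the z_c terms cancel.
Column A: x×0.9235 + 37.5×2.836 + (z_c − 37.5 − x)×3.322
Column B: 2.06×0 + 30.9×2.69 + (z_c − 2.06 − 30.9)×3.322
The z_c×3.322 term appears on both sides and cancels. Collect the known terms of each column as K = Σ(ρt)_known − 3.322 × (depth of known layers): K_A = 106.35 − 3.322×37.5 = −18.225; K_B = 83.121 − 3.322×(2.06 + 30.9) = −26.37212.
Balance: K_A − x×(3.322 − 0.9235) = K_B, so x = (K_A − K_B)/(3.322 − 0.9235) = 8.14712/2.3985 = 3.4 km.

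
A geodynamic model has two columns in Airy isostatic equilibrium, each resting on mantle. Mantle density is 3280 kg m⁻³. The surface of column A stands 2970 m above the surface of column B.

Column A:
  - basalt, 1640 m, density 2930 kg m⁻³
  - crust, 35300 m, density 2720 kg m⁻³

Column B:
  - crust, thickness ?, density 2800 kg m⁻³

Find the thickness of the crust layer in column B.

Take the compensation level at the base of the deeper column (depth z_c below the surface of column A) and equate Σ ρ_i t_i down to z_c; mantle fills any gap and the z_c terms cancel.
Column A: 1640×2930 + 35300×2720 + (z_c − 36940)×3280
Column B: 2970×0 + x×2800 + (z_c − 2970 − 0 − x)×3280
The z_c×3280 term appears on both sides and cancels. Collect the known terms of each column as K = Σ(ρt)_known − 3280 × (depth of known layers): K_A = 100821200 − 3280×36940 = −20342000; K_B = 0 − 3280×(2970 + 0) = −9741600.
Balance: K_A = K_B − x×(3280 − 2800), so x = (K_B − K_A)/(3280 − 2800) = 10600400/480 = 22100 m.

22100 m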